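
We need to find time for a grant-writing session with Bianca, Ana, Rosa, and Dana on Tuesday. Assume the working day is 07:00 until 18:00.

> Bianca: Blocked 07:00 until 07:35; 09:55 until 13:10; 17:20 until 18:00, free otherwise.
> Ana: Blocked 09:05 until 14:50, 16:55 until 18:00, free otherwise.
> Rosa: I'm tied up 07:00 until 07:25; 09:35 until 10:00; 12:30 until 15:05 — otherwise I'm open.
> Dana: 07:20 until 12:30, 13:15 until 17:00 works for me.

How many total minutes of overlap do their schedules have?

200

Bianca free: 07:35-09:55, 13:10-17:20 (invert busy blocks within the working day).
Ana free: 07:00-09:05, 14:50-16:55 (invert busy blocks within the working day).
Rosa free: 07:25-09:35, 10:00-12:30, 15:05-18:00 (invert busy blocks within the working day).
Dana free: 07:20-12:30, 13:15-17:00.
Bianca ∩ Ana: 07:35-09:05, 14:50-16:55.
Bianca ∩ Ana ∩ Rosa: 07:35-09:05, 15:05-16:55.
Bianca ∩ Ana ∩ Rosa ∩ Dana: 07:35-09:05, 15:05-16:55.
Summing the common windows: 90 + 110 = 200 minutes.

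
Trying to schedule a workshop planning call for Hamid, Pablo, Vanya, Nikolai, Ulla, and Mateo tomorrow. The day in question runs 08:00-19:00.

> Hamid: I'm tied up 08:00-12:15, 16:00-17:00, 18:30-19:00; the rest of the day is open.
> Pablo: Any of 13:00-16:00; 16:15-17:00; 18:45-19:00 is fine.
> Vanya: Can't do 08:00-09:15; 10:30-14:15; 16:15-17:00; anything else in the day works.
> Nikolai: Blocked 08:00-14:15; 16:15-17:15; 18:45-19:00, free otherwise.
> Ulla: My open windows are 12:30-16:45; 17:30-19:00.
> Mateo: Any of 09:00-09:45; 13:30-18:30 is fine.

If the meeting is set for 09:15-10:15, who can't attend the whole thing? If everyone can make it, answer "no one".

Hamid free: 12:15-16:00, 17:00-18:30 (invert busy blocks within the working day).
Pablo free: 13:00-16:00, 16:15-17:00, 18:45-19:00.
Vanya free: 09:15-10:30, 14:15-16:15, 17:00-19:00 (invert busy blocks within the working day).
Nikolai free: 14:15-16:15, 17:15-18:45 (invert busy blocks within the working day).
Ulla free: 12:30-16:45, 17:30-19:00.
Mateo free: 09:00-09:45, 13:30-18:30.
Hamid: not fully free for 09:15-10:15. Pablo: not fully free for 09:15-10:15. Vanya: free for 09:15-10:15. Nikolai: not fully free for 09:15-10:15. Ulla: not fully free for 09:15-10:15. Mateo: not fully free for 09:15-10:15.

Hamid, Mateo, Nikolai, Pablo, Ulla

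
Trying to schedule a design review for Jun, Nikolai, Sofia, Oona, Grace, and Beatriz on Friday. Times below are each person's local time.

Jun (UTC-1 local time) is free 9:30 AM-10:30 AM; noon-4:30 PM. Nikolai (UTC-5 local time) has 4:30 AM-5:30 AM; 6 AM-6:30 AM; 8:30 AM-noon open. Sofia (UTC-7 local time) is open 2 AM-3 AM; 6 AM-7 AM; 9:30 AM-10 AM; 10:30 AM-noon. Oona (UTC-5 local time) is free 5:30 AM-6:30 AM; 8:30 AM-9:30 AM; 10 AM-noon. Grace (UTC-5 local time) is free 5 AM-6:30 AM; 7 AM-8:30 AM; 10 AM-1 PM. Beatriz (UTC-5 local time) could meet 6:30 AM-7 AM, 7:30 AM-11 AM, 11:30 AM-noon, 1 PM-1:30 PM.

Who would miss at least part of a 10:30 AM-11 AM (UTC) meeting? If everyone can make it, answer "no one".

Jun in UTC: 10:30-11:30, 13:00-17:30 (add 1h to convert from UTC-1).
Nikolai in UTC: 09:30-10:30, 11:00-11:30, 13:30-17:00 (add 5h to convert from UTC-5).
Sofia in UTC: 09:00-10:00, 13:00-14:00, 16:30-17:00, 17:30-19:00 (add 7h to convert from UTC-7).
Oona in UTC: 10:30-11:30, 13:30-14:30, 15:00-17:00 (add 5h to convert from UTC-5).
Grace in UTC: 10:00-11:30, 12:00-13:30, 15:00-18:00 (add 5h to convert from UTC-5).
Beatriz in UTC: 11:30-12:00, 12:30-16:00, 16:30-17:00, 18:00-18:30 (add 5h to convert from UTC-5).
Jun: free for 10:30-11:00. Nikolai: not fully free for 10:30-11:00. Sofia: not fully free for 10:30-11:00. Oona: free for 10:30-11:00. Grace: free for 10:30-11:00. Beatriz: not fully free for 10:30-11:00.

Beatriz, Nikolai, Sofia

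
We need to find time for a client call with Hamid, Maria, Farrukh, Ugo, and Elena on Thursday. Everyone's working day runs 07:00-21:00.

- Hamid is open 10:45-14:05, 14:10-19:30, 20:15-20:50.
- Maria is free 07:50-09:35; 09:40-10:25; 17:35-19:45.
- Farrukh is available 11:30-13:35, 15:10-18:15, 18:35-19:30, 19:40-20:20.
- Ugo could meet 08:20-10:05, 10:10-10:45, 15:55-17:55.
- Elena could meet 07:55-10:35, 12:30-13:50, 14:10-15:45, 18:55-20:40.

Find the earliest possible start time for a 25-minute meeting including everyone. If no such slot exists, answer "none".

Hamid ∩ Maria: 17:35-19:30.
Hamid ∩ Maria ∩ Farrukh: 17:35-18:15, 18:35-19:30.
Hamid ∩ Maria ∩ Farrukh ∩ Ugo: 17:35-17:55.
Hamid ∩ Maria ∩ Farrukh ∩ Ugo ∩ Elena: ∅.
There is no time when everyone is free.
No common window is at least 25 minutes long.

none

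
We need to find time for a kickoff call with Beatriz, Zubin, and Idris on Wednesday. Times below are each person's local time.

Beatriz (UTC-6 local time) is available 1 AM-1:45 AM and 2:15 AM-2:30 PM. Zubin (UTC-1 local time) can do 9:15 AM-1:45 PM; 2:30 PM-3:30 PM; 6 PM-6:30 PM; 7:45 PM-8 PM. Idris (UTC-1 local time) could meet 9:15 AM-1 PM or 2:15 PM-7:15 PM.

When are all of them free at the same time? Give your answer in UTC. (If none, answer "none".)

Beatriz in UTC: 07:00-07:45, 08:15-20:30 (add 6h to convert from UTC-6).
Zubin in UTC: 10:15-14:45, 15:30-16:30, 19:00-19:30, 20:45-21:00 (add 1h to convert from UTC-1).
Idris in UTC: 10:15-14:00, 15:15-20:15 (add 1h to convert from UTC-1).
Beatriz ∩ Zubin: 10:15-14:45, 15:30-16:30, 19:00-19:30.
Beatriz ∩ Zubin ∩ Idris: 10:15-14:00, 15:30-16:30, 19:00-19:30.

10:15-14:00, 15:30-16:30, 19:00-19:30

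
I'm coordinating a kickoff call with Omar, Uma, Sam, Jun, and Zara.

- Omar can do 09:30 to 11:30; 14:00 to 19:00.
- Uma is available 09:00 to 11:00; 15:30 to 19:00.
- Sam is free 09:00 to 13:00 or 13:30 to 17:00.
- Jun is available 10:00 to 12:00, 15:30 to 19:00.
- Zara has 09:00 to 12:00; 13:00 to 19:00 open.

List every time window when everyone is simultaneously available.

10:00-11:00, 15:30-17:00

Omar ∩ Uma: 09:30-11:00, 15:30-19:00.
Omar ∩ Uma ∩ Sam: 09:30-11:00, 15:30-17:00.
Omar ∩ Uma ∩ Sam ∩ Jun: 10:00-11:00, 15:30-17:00.
Omar ∩ Uma ∩ Sam ∩ Jun ∩ Zara: 10:00-11:00, 15:30-17:00.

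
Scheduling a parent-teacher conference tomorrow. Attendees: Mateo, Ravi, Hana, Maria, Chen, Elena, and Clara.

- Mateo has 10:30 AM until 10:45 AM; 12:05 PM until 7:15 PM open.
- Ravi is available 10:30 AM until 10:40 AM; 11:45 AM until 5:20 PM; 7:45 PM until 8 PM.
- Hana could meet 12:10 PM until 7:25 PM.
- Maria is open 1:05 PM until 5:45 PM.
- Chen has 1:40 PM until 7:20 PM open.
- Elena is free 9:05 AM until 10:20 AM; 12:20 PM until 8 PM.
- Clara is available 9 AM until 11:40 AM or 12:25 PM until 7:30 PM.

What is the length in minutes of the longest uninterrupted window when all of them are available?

220

Mateo ∩ Ravi: 10:30-10:40, 12:05-17:20.
Mateo ∩ Ravi ∩ Hana: 12:10-17:20.
Mateo ∩ Ravi ∩ Hana ∩ Maria: 13:05-17:20.
Mateo ∩ Ravi ∩ Hana ∩ Maria ∩ Chen: 13:40-17:20.
Mateo ∩ Ravi ∩ Hana ∩ Maria ∩ Chen ∩ Elena: 13:40-17:20.
Mateo ∩ Ravi ∩ Hana ∩ Maria ∩ Chen ∩ Elena ∩ Clara: 13:40-17:20.
The longest is 13:40-17:20 at 220 minutes.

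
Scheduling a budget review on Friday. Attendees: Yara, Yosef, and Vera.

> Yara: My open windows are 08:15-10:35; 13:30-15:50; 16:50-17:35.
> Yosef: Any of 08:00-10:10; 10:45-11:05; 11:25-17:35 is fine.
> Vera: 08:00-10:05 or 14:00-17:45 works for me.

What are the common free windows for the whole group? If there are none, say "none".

Yara ∩ Yosef: 08:15-10:10, 13:30-15:50, 16:50-17:35.
Yara ∩ Yosef ∩ Vera: 08:15-10:05, 14:00-15:50, 16:50-17:35.

08:15-10:05, 14:00-15:50, 16:50-17:35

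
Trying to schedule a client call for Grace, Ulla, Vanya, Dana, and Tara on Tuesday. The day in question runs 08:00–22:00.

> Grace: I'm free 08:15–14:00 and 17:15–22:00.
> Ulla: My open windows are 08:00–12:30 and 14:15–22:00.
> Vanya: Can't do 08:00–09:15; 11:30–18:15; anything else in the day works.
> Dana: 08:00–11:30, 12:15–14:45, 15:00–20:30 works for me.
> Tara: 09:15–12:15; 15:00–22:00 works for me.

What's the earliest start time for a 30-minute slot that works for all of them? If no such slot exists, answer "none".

09:15

Grace free: 08:15-14:00, 17:15-22:00.
Ulla free: 08:00-12:30, 14:15-22:00.
Vanya free: 09:15-11:30, 18:15-22:00 (invert busy blocks within the working day).
Dana free: 08:00-11:30, 12:15-14:45, 15:00-20:30.
Tara free: 09:15-12:15, 15:00-22:00.
Grace ∩ Ulla: 08:15-12:30, 17:15-22:00.
Grace ∩ Ulla ∩ Vanya: 09:15-11:30, 18:15-22:00.
Grace ∩ Ulla ∩ Vanya ∩ Dana: 09:15-11:30, 18:15-20:30.
Grace ∩ Ulla ∩ Vanya ∩ Dana ∩ Tara: 09:15-11:30, 18:15-20:30.
The first common window of at least 30 minutes is 09:15-11:30, so the earliest start is 09:15.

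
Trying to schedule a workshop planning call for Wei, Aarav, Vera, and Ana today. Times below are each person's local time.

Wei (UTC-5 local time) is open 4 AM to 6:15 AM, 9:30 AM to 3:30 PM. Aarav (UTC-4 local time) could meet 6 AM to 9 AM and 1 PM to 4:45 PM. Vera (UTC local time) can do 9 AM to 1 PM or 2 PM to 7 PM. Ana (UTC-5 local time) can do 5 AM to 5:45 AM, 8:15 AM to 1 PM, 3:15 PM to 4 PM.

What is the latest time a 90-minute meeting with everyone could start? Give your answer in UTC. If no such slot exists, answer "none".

none

Wei in UTC: 09:00-11:15, 14:30-20:30 (add 5h to convert from UTC-5).
Aarav in UTC: 10:00-13:00, 17:00-20:45 (add 4h to convert from UTC-4).
Vera in UTC: 09:00-13:00, 14:00-19:00.
Ana in UTC: 10:00-10:45, 13:15-18:00, 20:15-21:00 (add 5h to convert from UTC-5).
Wei ∩ Aarav: 10:00-11:15, 17:00-20:30.
Wei ∩ Aarav ∩ Vera: 10:00-11:15, 17:00-19:00.
Wei ∩ Aarav ∩ Vera ∩ Ana: 10:00-10:45, 17:00-18:00.
Those are the intersection windows.
No common window is at least 90 minutes long.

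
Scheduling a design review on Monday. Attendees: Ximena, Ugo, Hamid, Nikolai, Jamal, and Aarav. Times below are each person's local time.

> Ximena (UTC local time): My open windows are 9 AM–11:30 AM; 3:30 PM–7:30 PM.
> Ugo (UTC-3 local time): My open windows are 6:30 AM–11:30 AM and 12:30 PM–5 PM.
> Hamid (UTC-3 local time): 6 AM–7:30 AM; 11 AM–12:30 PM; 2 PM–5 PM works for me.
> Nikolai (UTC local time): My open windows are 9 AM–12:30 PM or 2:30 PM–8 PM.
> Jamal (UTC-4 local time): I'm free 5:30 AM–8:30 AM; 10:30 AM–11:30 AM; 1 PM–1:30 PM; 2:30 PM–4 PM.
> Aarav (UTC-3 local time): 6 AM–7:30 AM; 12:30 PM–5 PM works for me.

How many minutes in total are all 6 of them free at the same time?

150

Ximena in UTC: 09:00-11:30, 15:30-19:30.
Ugo in UTC: 09:30-14:30, 15:30-20:00 (add 3h to convert from UTC-3).
Hamid in UTC: 09:00-10:30, 14:00-15:30, 17:00-20:00 (add 3h to convert from UTC-3).
Nikolai in UTC: 09:00-12:30, 14:30-20:00.
Jamal in UTC: 09:30-12:30, 14:30-15:30, 17:00-17:30, 18:30-20:00 (add 4h to convert from UTC-4).
Aarav in UTC: 09:00-10:30, 15:30-20:00 (add 3h to convert from UTC-3).
Ximena ∩ Ugo: 09:30-11:30, 15:30-19:30.
Ximena ∩ Ugo ∩ Hamid: 09:30-10:30, 17:00-19:30.
Ximena ∩ Ugo ∩ Hamid ∩ Nikolai: 09:30-10:30, 17:00-19:30.
Ximena ∩ Ugo ∩ Hamid ∩ Nikolai ∩ Jamal: 09:30-10:30, 17:00-17:30, 18:30-19:30.
Ximena ∩ Ugo ∩ Hamid ∩ Nikolai ∩ Jamal ∩ Aarav: 09:30-10:30, 17:00-17:30, 18:30-19:30.
Summing the common windows: 60 + 30 + 60 = 150 minutes.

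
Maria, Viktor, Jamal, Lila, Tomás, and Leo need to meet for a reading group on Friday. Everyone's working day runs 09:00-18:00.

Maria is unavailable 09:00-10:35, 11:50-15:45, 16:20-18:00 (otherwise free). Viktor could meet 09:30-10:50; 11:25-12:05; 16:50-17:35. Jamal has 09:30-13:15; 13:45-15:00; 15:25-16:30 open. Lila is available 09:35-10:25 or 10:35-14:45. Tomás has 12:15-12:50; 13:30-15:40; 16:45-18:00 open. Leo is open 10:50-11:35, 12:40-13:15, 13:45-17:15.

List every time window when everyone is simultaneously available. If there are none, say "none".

none

Maria free: 10:35-11:50, 15:45-16:20 (invert busy blocks within the working day).
Viktor free: 09:30-10:50, 11:25-12:05, 16:50-17:35.
Jamal free: 09:30-13:15, 13:45-15:00, 15:25-16:30.
Lila free: 09:35-10:25, 10:35-14:45.
Tomás free: 12:15-12:50, 13:30-15:40, 16:45-18:00.
Leo free: 10:50-11:35, 12:40-13:15, 13:45-17:15.
Maria ∩ Viktor: 10:35-10:50, 11:25-11:50.
Maria ∩ Viktor ∩ Jamal: 10:35-10:50, 11:25-11:50.
Maria ∩ Viktor ∩ Jamal ∩ Lila: 10:35-10:50, 11:25-11:50.
Maria ∩ Viktor ∩ Jamal ∩ Lila ∩ Tomás: ∅.
Maria ∩ Viktor ∩ Jamal ∩ Lila ∩ Tomás ∩ Leo: ∅.
There is no time when everyone is free.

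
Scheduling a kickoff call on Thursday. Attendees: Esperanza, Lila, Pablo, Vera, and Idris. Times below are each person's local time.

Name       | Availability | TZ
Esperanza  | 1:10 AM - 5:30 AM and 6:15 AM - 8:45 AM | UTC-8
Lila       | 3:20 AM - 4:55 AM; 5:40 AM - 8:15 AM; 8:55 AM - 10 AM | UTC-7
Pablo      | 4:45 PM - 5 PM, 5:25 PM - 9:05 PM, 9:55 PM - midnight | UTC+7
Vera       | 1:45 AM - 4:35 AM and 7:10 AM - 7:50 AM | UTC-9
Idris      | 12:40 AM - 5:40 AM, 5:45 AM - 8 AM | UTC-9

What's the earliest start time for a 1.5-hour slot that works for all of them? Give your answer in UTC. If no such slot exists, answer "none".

Esperanza in UTC: 09:10-13:30, 14:15-16:45 (add 8h to convert from UTC-8).
Lila in UTC: 10:20-11:55, 12:40-15:15, 15:55-17:00 (add 7h to convert from UTC-7).
Pablo in UTC: 09:45-10:00, 10:25-14:05, 14:55-17:00 (subtract 7h to convert from UTC+7).
Vera in UTC: 10:45-13:35, 16:10-16:50 (add 9h to convert from UTC-9).
Idris in UTC: 09:40-14:40, 14:45-17:00 (add 9h to convert from UTC-9).
Esperanza ∩ Lila: 10:20-11:55, 12:40-13:30, 14:15-15:15, 15:55-16:45.
Esperanza ∩ Lila ∩ Pablo: 10:25-11:55, 12:40-13:30, 14:55-15:15, 15:55-16:45.
Esperanza ∩ Lila ∩ Pablo ∩ Vera: 10:45-11:55, 12:40-13:30, 16:10-16:45.
Esperanza ∩ Lila ∩ Pablo ∩ Vera ∩ Idris: 10:45-11:55, 12:40-13:30, 16:10-16:45.
No common window is at least 90 minutes long.

none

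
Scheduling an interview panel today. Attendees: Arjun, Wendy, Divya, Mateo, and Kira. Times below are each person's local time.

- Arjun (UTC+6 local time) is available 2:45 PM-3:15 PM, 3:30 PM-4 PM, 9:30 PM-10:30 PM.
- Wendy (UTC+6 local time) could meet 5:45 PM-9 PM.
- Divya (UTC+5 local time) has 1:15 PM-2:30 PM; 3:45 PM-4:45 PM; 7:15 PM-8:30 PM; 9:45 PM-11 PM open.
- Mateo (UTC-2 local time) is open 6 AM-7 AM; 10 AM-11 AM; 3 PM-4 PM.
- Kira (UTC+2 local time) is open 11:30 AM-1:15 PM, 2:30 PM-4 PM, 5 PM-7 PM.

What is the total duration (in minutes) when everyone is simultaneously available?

Arjun in UTC: 08:45-09:15, 09:30-10:00, 15:30-16:30 (subtract 6h to convert from UTC+6).
Wendy in UTC: 11:45-15:00 (subtract 6h to convert from UTC+6).
Divya in UTC: 08:15-09:30, 10:45-11:45, 14:15-15:30, 16:45-18:00 (subtract 5h to convert from UTC+5).
Mateo in UTC: 08:00-09:00, 12:00-13:00, 17:00-18:00 (add 2h to convert from UTC-2).
Kira in UTC: 09:30-11:15, 12:30-14:00, 15:00-17:00 (subtract 2h to convert from UTC+2).
Arjun ∩ Wendy: ∅.
Arjun ∩ Wendy ∩ Divya: ∅.
Arjun ∩ Wendy ∩ Divya ∩ Mateo: ∅.
Arjun ∩ Wendy ∩ Divya ∩ Mateo ∩ Kira: ∅.
There is no time when everyone is free.
There is no common window, so the total is 0 minutes.

0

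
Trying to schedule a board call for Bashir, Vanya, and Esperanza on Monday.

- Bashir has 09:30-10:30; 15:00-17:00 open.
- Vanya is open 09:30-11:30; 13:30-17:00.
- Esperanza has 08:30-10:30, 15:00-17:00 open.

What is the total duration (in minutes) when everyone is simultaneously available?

Bashir ∩ Vanya: 09:30-10:30, 15:00-17:00.
Bashir ∩ Vanya ∩ Esperanza: 09:30-10:30, 15:00-17:00.
Those are the intersection windows.
Summing the common windows: 60 + 120 = 180 minutes.

180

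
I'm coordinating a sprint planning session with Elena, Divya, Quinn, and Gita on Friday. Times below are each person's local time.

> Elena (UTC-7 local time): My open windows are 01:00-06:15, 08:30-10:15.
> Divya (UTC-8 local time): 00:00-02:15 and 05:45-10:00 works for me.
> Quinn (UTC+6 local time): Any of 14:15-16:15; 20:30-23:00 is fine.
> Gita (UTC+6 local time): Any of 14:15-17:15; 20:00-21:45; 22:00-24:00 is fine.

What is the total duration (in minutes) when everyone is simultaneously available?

195

Elena in UTC: 08:00-13:15, 15:30-17:15 (add 7h to convert from UTC-7).
Divya in UTC: 08:00-10:15, 13:45-18:00 (add 8h to convert from UTC-8).
Quinn in UTC: 08:15-10:15, 14:30-17:00 (subtract 6h to convert from UTC+6).
Gita in UTC: 08:15-11:15, 14:00-15:45, 16:00-18:00 (subtract 6h to convert from UTC+6).
Elena ∩ Divya: 08:00-10:15, 15:30-17:15.
Elena ∩ Divya ∩ Quinn: 08:15-10:15, 15:30-17:00.
Elena ∩ Divya ∩ Quinn ∩ Gita: 08:15-10:15, 15:30-15:45, 16:00-17:00.
Those are the intersection windows.
Summing the common windows: 120 + 15 + 60 = 195 minutes.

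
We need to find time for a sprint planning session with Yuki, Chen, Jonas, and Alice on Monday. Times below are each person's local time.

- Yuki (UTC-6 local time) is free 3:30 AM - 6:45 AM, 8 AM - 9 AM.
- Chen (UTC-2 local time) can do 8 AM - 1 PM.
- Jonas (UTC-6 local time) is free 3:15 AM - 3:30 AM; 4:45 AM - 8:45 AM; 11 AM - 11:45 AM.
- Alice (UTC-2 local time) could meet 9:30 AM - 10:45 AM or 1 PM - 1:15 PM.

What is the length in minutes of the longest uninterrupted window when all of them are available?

75

Yuki in UTC: 09:30-12:45, 14:00-15:00 (add 6h to convert from UTC-6).
Chen in UTC: 10:00-15:00 (add 2h to convert from UTC-2).
Jonas in UTC: 09:15-09:30, 10:45-14:45, 17:00-17:45 (add 6h to convert from UTC-6).
Alice in UTC: 11:30-12:45, 15:00-15:15 (add 2h to convert from UTC-2).
Yuki ∩ Chen: 10:00-12:45, 14:00-15:00.
Yuki ∩ Chen ∩ Jonas: 10:45-12:45, 14:00-14:45.
Yuki ∩ Chen ∩ Jonas ∩ Alice: 11:30-12:45.
Those are the intersection windows.
The longest is 11:30-12:45 at 75 minutes.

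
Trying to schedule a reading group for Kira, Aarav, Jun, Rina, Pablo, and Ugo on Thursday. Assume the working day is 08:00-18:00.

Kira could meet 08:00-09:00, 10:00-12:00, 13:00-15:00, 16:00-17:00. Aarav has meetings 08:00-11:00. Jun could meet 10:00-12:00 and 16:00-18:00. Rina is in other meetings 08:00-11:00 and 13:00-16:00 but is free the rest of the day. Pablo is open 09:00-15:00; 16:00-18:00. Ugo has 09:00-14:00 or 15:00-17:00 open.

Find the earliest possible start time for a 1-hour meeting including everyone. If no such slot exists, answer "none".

Kira free: 08:00-09:00, 10:00-12:00, 13:00-15:00, 16:00-17:00.
Aarav free: 11:00-18:00 (invert busy blocks within the working day).
Jun free: 10:00-12:00, 16:00-18:00.
Rina free: 11:00-13:00, 16:00-18:00 (invert busy blocks within the working day).
Pablo free: 09:00-15:00, 16:00-18:00.
Ugo free: 09:00-14:00, 15:00-17:00.
Kira ∩ Aarav: 11:00-12:00, 13:00-15:00, 16:00-17:00.
Kira ∩ Aarav ∩ Jun: 11:00-12:00, 16:00-17:00.
Kira ∩ Aarav ∩ Jun ∩ Rina: 11:00-12:00, 16:00-17:00.
Kira ∩ Aarav ∩ Jun ∩ Rina ∩ Pablo: 11:00-12:00, 16:00-17:00.
Kira ∩ Aarav ∩ Jun ∩ Rina ∩ Pablo ∩ Ugo: 11:00-12:00, 16:00-17:00.
So the common availability across everyone is 11:00-12:00, 16:00-17:00.
The first common window of at least 60 minutes is 11:00-12:00, so the earliest start is 11:00.

11:00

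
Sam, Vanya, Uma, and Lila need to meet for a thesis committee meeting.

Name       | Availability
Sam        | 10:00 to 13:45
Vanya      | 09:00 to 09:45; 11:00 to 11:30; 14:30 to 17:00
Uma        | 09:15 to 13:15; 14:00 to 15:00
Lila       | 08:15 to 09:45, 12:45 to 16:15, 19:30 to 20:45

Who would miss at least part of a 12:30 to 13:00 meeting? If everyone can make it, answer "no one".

Lila, Vanya

Sam: free for 12:30-13:00. Vanya: not fully free for 12:30-13:00. Uma: free for 12:30-13:00. Lila: not fully free for 12:30-13:00.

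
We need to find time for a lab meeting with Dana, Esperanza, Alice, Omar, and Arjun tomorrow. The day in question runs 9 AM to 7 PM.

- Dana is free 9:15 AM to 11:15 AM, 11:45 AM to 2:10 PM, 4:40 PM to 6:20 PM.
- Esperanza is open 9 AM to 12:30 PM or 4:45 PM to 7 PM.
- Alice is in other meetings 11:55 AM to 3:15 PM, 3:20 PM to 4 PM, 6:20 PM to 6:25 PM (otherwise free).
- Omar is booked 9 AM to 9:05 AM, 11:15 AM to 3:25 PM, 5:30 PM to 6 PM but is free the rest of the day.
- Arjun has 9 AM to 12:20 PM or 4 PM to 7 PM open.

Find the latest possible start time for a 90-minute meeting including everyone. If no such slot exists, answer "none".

Dana free: 09:15-11:15, 11:45-14:10, 16:40-18:20.
Esperanza free: 09:00-12:30, 16:45-19:00.
Alice free: 09:00-11:55, 15:15-15:20, 16:00-18:20, 18:25-19:00 (invert busy blocks within the working day).
Omar free: 09:05-11:15, 15:25-17:30, 18:00-19:00 (invert busy blocks within the working day).
Arjun free: 09:00-12:20, 16:00-19:00.
Dana ∩ Esperanza: 09:15-11:15, 11:45-12:30, 16:45-18:20.
Dana ∩ Esperanza ∩ Alice: 09:15-11:15, 11:45-11:55, 16:45-18:20.
Dana ∩ Esperanza ∩ Alice ∩ Omar: 09:15-11:15, 16:45-17:30, 18:00-18:20.
Dana ∩ Esperanza ∩ Alice ∩ Omar ∩ Arjun: 09:15-11:15, 16:45-17:30, 18:00-18:20.
So the common availability across everyone is 09:15-11:15, 16:45-17:30, 18:00-18:20.
The last common window of at least 90 minutes is 09:15-11:15; a 90-minute meeting can start as late as 09:45 and still end by 11:15.

09:45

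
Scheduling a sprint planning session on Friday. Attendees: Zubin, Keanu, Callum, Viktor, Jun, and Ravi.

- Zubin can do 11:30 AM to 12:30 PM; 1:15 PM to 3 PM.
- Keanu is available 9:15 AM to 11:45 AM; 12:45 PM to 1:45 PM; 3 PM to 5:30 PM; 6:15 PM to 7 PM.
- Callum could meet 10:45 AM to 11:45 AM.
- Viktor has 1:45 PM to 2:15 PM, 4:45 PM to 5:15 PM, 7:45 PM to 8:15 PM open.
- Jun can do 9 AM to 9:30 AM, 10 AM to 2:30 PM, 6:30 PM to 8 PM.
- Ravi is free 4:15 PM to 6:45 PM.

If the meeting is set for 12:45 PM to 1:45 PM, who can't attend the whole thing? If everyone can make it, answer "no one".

Zubin: not fully free for 12:45-13:45. Keanu: free for 12:45-13:45. Callum: not fully free for 12:45-13:45. Viktor: not fully free for 12:45-13:45. Jun: free for 12:45-13:45. Ravi: not fully free for 12:45-13:45.

Callum, Ravi, Viktor, Zubin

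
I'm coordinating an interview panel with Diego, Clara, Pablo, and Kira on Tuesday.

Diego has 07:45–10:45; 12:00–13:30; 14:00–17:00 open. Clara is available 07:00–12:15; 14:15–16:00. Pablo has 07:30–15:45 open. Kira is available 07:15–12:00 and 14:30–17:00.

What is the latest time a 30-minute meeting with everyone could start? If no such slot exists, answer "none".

15:15

Diego ∩ Clara: 07:45-10:45, 12:00-12:15, 14:15-16:00.
Diego ∩ Clara ∩ Pablo: 07:45-10:45, 12:00-12:15, 14:15-15:45.
Diego ∩ Clara ∩ Pablo ∩ Kira: 07:45-10:45, 14:30-15:45.
The last common window of at least 30 minutes is 14:30-15:45; a 30-minute meeting can start as late as 15:15 and still end by 15:45.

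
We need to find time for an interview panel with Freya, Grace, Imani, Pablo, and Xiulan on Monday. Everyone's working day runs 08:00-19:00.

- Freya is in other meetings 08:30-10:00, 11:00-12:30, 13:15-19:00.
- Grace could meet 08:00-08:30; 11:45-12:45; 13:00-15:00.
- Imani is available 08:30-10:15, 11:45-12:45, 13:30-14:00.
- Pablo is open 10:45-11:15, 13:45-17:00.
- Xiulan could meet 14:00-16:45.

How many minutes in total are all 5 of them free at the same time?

0

Freya free: 08:00-08:30, 10:00-11:00, 12:30-13:15 (invert busy blocks within the working day).
Grace free: 08:00-08:30, 11:45-12:45, 13:00-15:00.
Imani free: 08:30-10:15, 11:45-12:45, 13:30-14:00.
Pablo free: 10:45-11:15, 13:45-17:00.
Xiulan free: 14:00-16:45.
Freya ∩ Grace: 08:00-08:30, 12:30-12:45, 13:00-13:15.
Freya ∩ Grace ∩ Imani: 12:30-12:45.
Freya ∩ Grace ∩ Imani ∩ Pablo: ∅.
Freya ∩ Grace ∩ Imani ∩ Pablo ∩ Xiulan: ∅.
There is no time when everyone is free.
There is no common window, so the total is 0 minutes.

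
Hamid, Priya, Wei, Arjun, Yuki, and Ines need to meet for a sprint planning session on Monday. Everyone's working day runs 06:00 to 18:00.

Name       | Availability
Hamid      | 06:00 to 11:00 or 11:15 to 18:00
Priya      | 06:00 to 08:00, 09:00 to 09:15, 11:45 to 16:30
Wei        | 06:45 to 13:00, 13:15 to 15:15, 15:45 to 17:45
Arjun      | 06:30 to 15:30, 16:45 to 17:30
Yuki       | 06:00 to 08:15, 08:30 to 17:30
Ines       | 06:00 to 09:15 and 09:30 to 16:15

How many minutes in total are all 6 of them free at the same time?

Hamid ∩ Priya: 06:00-08:00, 09:00-09:15, 11:45-16:30.
Hamid ∩ Priya ∩ Wei: 06:45-08:00, 09:00-09:15, 11:45-13:00, 13:15-15:15, 15:45-16:30.
Hamid ∩ Priya ∩ Wei ∩ Arjun: 06:45-08:00, 09:00-09:15, 11:45-13:00, 13:15-15:15.
Hamid ∩ Priya ∩ Wei ∩ Arjun ∩ Yuki: 06:45-08:00, 09:00-09:15, 11:45-13:00, 13:15-15:15.
Hamid ∩ Priya ∩ Wei ∩ Arjun ∩ Yuki ∩ Ines: 06:45-08:00, 09:00-09:15, 11:45-13:00, 13:15-15:15.
Those are the intersection windows.
Summing the common windows: 75 + 15 + 75 + 120 = 285 minutes.

285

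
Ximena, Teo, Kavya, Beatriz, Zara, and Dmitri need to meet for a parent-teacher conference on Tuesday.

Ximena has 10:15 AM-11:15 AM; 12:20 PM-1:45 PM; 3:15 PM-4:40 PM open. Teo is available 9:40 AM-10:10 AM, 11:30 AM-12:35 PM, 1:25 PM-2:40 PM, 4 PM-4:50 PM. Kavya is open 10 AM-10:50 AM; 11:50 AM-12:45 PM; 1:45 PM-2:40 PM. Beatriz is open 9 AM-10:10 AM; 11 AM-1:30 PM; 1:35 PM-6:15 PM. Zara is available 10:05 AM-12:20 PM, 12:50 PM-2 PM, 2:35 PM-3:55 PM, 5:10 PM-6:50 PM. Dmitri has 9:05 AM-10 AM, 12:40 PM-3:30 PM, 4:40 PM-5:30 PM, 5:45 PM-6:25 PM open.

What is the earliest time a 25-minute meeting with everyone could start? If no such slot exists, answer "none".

Ximena ∩ Teo: 12:20-12:35, 13:25-13:45, 16:00-16:40.
Ximena ∩ Teo ∩ Kavya: 12:20-12:35.
Ximena ∩ Teo ∩ Kavya ∩ Beatriz: 12:20-12:35.
Ximena ∩ Teo ∩ Kavya ∩ Beatriz ∩ Zara: ∅.
Ximena ∩ Teo ∩ Kavya ∩ Beatriz ∩ Zara ∩ Dmitri: ∅.
There is no time when everyone is free.
No common window is at least 25 minutes long.

none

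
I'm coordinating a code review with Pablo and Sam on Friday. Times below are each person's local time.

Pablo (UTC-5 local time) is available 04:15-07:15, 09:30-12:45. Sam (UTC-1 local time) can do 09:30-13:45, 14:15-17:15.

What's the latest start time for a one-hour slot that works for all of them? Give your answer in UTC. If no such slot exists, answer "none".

Pablo in UTC: 09:15-12:15, 14:30-17:45 (add 5h to convert from UTC-5).
Sam in UTC: 10:30-14:45, 15:15-18:15 (add 1h to convert from UTC-1).
Pablo ∩ Sam: 10:30-12:15, 14:30-14:45, 15:15-17:45.
The last common window of at least 60 minutes is 15:15-17:45; a 60-minute meeting can start as late as 16:45 and still end by 17:45.

16:45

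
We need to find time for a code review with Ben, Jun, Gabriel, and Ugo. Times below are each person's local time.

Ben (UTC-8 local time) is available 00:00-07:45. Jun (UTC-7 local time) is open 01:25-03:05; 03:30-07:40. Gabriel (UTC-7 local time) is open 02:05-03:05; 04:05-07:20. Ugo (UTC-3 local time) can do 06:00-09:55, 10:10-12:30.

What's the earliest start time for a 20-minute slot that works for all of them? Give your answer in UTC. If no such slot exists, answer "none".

09:05

Ben in UTC: 08:00-15:45 (add 8h to convert from UTC-8).
Jun in UTC: 08:25-10:05, 10:30-14:40 (add 7h to convert from UTC-7).
Gabriel in UTC: 09:05-10:05, 11:05-14:20 (add 7h to convert from UTC-7).
Ugo in UTC: 09:00-12:55, 13:10-15:30 (add 3h to convert from UTC-3).
Ben ∩ Jun: 08:25-10:05, 10:30-14:40.
Ben ∩ Jun ∩ Gabriel: 09:05-10:05, 11:05-14:20.
Ben ∩ Jun ∩ Gabriel ∩ Ugo: 09:05-10:05, 11:05-12:55, 13:10-14:20.
The first common window of at least 20 minutes is 09:05-10:05, so the earliest start is 09:05.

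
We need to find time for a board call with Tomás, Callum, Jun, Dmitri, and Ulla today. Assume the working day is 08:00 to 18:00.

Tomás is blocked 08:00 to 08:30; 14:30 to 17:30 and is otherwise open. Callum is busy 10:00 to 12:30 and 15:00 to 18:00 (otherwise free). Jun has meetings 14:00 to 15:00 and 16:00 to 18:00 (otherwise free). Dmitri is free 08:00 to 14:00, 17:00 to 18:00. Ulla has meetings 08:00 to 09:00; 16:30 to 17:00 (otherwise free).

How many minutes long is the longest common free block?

Tomás free: 08:30-14:30, 17:30-18:00 (invert busy blocks within the working day).
Callum free: 08:00-10:00, 12:30-15:00 (invert busy blocks within the working day).
Jun free: 08:00-14:00, 15:00-16:00 (invert busy blocks within the working day).
Dmitri free: 08:00-14:00, 17:00-18:00.
Ulla free: 09:00-16:30, 17:00-18:00 (invert busy blocks within the working day).
Tomás ∩ Callum: 08:30-10:00, 12:30-14:30.
Tomás ∩ Callum ∩ Jun: 08:30-10:00, 12:30-14:00.
Tomás ∩ Callum ∩ Jun ∩ Dmitri: 08:30-10:00, 12:30-14:00.
Tomás ∩ Callum ∩ Jun ∩ Dmitri ∩ Ulla: 09:00-10:00, 12:30-14:00.
Those are the intersection windows.
The longest is 12:30-14:00 at 90 minutes.

90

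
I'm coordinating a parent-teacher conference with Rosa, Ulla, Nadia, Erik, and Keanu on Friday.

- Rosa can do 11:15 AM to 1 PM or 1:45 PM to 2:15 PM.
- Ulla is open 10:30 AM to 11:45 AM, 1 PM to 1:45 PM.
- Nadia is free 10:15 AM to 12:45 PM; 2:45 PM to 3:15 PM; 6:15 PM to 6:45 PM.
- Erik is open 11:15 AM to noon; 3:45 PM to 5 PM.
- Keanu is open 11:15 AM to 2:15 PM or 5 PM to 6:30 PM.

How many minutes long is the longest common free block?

30

Rosa ∩ Ulla: 11:15-11:45.
Rosa ∩ Ulla ∩ Nadia: 11:15-11:45.
Rosa ∩ Ulla ∩ Nadia ∩ Erik: 11:15-11:45.
Rosa ∩ Ulla ∩ Nadia ∩ Erik ∩ Keanu: 11:15-11:45.
The longest is 11:15-11:45 at 30 minutes.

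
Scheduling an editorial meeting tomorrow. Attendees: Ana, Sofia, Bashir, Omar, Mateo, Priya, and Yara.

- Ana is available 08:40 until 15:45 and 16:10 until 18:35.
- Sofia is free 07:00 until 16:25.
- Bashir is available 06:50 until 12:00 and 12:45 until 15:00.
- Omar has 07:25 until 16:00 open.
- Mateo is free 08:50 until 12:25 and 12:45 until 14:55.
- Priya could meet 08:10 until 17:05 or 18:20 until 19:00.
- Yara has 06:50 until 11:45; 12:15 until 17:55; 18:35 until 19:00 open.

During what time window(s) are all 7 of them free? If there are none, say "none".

08:50-11:45, 12:45-14:55

Ana ∩ Sofia: 08:40-15:45, 16:10-16:25.
Ana ∩ Sofia ∩ Bashir: 08:40-12:00, 12:45-15:00.
Ana ∩ Sofia ∩ Bashir ∩ Omar: 08:40-12:00, 12:45-15:00.
Ana ∩ Sofia ∩ Bashir ∩ Omar ∩ Mateo: 08:50-12:00, 12:45-14:55.
Ana ∩ Sofia ∩ Bashir ∩ Omar ∩ Mateo ∩ Priya: 08:50-12:00, 12:45-14:55.
Ana ∩ Sofia ∩ Bashir ∩ Omar ∩ Mateo ∩ Priya ∩ Yara: 08:50-11:45, 12:45-14:55.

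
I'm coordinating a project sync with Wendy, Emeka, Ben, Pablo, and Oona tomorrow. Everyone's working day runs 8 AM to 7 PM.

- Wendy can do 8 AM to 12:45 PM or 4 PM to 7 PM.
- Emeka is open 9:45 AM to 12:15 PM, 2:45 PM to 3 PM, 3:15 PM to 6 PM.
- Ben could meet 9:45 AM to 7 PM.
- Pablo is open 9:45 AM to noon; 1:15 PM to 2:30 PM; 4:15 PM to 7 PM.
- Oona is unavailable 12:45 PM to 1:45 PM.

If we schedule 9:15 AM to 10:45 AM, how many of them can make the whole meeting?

2

Wendy free: 08:00-12:45, 16:00-19:00.
Emeka free: 09:45-12:15, 14:45-15:00, 15:15-18:00.
Ben free: 09:45-19:00.
Pablo free: 09:45-12:00, 13:15-14:30, 16:15-19:00.
Oona free: 08:00-12:45, 13:45-19:00 (invert busy blocks within the working day).
Wendy and Oona can make the full 09:15-10:45 slot — that's 2.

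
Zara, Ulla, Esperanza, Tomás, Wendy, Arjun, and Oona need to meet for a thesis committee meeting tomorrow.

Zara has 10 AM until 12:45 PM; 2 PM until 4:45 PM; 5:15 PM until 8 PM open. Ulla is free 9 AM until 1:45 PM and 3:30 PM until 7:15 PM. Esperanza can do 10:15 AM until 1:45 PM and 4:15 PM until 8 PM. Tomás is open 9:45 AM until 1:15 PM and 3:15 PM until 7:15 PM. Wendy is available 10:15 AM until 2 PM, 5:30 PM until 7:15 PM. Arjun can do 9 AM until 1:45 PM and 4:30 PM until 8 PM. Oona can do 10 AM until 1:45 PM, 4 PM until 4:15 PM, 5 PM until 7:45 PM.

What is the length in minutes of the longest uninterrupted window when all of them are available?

150

Zara ∩ Ulla: 10:00-12:45, 15:30-16:45, 17:15-19:15.
Zara ∩ Ulla ∩ Esperanza: 10:15-12:45, 16:15-16:45, 17:15-19:15.
Zara ∩ Ulla ∩ Esperanza ∩ Tomás: 10:15-12:45, 16:15-16:45, 17:15-19:15.
Zara ∩ Ulla ∩ Esperanza ∩ Tomás ∩ Wendy: 10:15-12:45, 17:30-19:15.
Zara ∩ Ulla ∩ Esperanza ∩ Tomás ∩ Wendy ∩ Arjun: 10:15-12:45, 17:30-19:15.
Zara ∩ Ulla ∩ Esperanza ∩ Tomás ∩ Wendy ∩ Arjun ∩ Oona: 10:15-12:45, 17:30-19:15.
The longest is 10:15-12:45 at 150 minutes.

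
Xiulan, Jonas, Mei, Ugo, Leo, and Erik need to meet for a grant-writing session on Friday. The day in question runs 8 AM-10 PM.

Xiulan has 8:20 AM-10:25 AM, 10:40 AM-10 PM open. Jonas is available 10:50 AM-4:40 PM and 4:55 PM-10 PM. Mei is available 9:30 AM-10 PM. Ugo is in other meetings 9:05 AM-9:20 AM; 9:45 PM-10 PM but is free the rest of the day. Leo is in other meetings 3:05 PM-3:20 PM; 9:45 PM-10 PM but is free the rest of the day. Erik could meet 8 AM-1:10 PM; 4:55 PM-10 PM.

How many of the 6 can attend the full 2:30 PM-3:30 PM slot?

4

Xiulan free: 08:20-10:25, 10:40-22:00.
Jonas free: 10:50-16:40, 16:55-22:00.
Mei free: 09:30-22:00.
Ugo free: 08:00-09:05, 09:20-21:45 (invert busy blocks within the working day).
Leo free: 08:00-15:05, 15:20-21:45 (invert busy blocks within the working day).
Erik free: 08:00-13:10, 16:55-22:00.
Xiulan, Jonas, Mei, and Ugo can make the full 14:30-15:30 slot — that's 4.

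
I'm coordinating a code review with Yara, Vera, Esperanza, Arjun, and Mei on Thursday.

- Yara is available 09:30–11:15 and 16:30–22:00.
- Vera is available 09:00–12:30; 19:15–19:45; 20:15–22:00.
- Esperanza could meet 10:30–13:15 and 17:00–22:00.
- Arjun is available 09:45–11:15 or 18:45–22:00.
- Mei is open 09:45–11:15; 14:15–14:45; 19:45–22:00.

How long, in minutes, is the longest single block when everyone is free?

Yara ∩ Vera: 09:30-11:15, 19:15-19:45, 20:15-22:00.
Yara ∩ Vera ∩ Esperanza: 10:30-11:15, 19:15-19:45, 20:15-22:00.
Yara ∩ Vera ∩ Esperanza ∩ Arjun: 10:30-11:15, 19:15-19:45, 20:15-22:00.
Yara ∩ Vera ∩ Esperanza ∩ Arjun ∩ Mei: 10:30-11:15, 20:15-22:00.
So the common availability across everyone is 10:30-11:15, 20:15-22:00.
The longest is 20:15-22:00 at 105 minutes.

105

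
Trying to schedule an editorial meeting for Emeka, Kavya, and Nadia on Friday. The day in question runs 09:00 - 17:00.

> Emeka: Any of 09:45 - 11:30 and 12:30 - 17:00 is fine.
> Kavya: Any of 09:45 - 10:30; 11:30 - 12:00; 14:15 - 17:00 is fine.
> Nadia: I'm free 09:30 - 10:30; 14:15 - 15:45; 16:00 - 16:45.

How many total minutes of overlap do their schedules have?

180

Emeka ∩ Kavya: 09:45-10:30, 14:15-17:00.
Emeka ∩ Kavya ∩ Nadia: 09:45-10:30, 14:15-15:45, 16:00-16:45.
So the common availability across everyone is 09:45-10:30, 14:15-15:45, 16:00-16:45.
Summing the common windows: 45 + 90 + 45 = 180 minutes.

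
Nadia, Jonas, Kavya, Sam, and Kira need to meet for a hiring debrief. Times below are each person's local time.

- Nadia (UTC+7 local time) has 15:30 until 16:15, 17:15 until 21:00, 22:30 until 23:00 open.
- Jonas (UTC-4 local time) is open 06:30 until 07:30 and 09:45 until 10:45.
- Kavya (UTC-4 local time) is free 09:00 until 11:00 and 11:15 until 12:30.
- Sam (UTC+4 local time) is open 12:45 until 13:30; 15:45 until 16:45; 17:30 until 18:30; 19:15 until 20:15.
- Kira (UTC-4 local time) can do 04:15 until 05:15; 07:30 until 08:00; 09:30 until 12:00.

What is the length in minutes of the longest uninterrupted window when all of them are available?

Nadia in UTC: 08:30-09:15, 10:15-14:00, 15:30-16:00 (subtract 7h to convert from UTC+7).
Jonas in UTC: 10:30-11:30, 13:45-14:45 (add 4h to convert from UTC-4).
Kavya in UTC: 13:00-15:00, 15:15-16:30 (add 4h to convert from UTC-4).
Sam in UTC: 08:45-09:30, 11:45-12:45, 13:30-14:30, 15:15-16:15 (subtract 4h to convert from UTC+4).
Kira in UTC: 08:15-09:15, 11:30-12:00, 13:30-16:00 (add 4h to convert from UTC-4).
Nadia ∩ Jonas: 10:30-11:30, 13:45-14:00.
Nadia ∩ Jonas ∩ Kavya: 13:45-14:00.
Nadia ∩ Jonas ∩ Kavya ∩ Sam: 13:45-14:00.
Nadia ∩ Jonas ∩ Kavya ∩ Sam ∩ Kira: 13:45-14:00.
Those are the intersection windows.
The longest is 13:45-14:00 at 15 minutes.

15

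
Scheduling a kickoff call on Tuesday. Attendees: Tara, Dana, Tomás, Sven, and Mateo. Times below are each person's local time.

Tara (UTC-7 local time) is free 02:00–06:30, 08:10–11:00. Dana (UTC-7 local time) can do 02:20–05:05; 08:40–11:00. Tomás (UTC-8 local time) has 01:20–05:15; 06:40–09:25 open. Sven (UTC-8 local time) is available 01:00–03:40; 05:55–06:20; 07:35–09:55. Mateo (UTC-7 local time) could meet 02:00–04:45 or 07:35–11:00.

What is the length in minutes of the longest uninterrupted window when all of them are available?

140

Tara in UTC: 09:00-13:30, 15:10-18:00 (add 7h to convert from UTC-7).
Dana in UTC: 09:20-12:05, 15:40-18:00 (add 7h to convert from UTC-7).
Tomás in UTC: 09:20-13:15, 14:40-17:25 (add 8h to convert from UTC-8).
Sven in UTC: 09:00-11:40, 13:55-14:20, 15:35-17:55 (add 8h to convert from UTC-8).
Mateo in UTC: 09:00-11:45, 14:35-18:00 (add 7h to convert from UTC-7).
Tara ∩ Dana: 09:20-12:05, 15:40-18:00.
Tara ∩ Dana ∩ Tomás: 09:20-12:05, 15:40-17:25.
Tara ∩ Dana ∩ Tomás ∩ Sven: 09:20-11:40, 15:40-17:25.
Tara ∩ Dana ∩ Tomás ∩ Sven ∩ Mateo: 09:20-11:40, 15:40-17:25.
So the common availability across everyone is 09:20-11:40, 15:40-17:25.
The longest is 09:20-11:40 at 140 minutes.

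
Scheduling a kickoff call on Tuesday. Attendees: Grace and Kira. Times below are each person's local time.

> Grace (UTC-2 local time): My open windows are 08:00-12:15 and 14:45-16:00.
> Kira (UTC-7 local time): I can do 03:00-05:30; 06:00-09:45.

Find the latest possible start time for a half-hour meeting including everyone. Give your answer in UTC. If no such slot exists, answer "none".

13:45

Grace in UTC: 10:00-14:15, 16:45-18:00 (add 2h to convert from UTC-2).
Kira in UTC: 10:00-12:30, 13:00-16:45 (add 7h to convert from UTC-7).
Grace ∩ Kira: 10:00-12:30, 13:00-14:15.
The last common window of at least 30 minutes is 13:00-14:15; a 30-minute meeting can start as late as 13:45 and still end by 14:15.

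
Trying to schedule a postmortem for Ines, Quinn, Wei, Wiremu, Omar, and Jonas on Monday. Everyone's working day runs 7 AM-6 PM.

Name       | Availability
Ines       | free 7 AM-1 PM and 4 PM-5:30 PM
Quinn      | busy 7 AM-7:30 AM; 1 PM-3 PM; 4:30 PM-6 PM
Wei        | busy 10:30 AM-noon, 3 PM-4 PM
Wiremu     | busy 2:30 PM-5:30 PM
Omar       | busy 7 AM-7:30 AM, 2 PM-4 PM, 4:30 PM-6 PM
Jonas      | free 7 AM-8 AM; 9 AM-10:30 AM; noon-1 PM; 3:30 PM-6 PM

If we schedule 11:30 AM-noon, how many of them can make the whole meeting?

4

Ines free: 07:00-13:00, 16:00-17:30.
Quinn free: 07:30-13:00, 15:00-16:30 (invert busy blocks within the working day).
Wei free: 07:00-10:30, 12:00-15:00, 16:00-18:00 (invert busy blocks within the working day).
Wiremu free: 07:00-14:30, 17:30-18:00 (invert busy blocks within the working day).
Omar free: 07:30-14:00, 16:00-16:30 (invert busy blocks within the working day).
Jonas free: 07:00-08:00, 09:00-10:30, 12:00-13:00, 15:30-18:00.
Ines, Quinn, Wiremu, and Omar can make the full 11:30-12:00 slot — that's 4.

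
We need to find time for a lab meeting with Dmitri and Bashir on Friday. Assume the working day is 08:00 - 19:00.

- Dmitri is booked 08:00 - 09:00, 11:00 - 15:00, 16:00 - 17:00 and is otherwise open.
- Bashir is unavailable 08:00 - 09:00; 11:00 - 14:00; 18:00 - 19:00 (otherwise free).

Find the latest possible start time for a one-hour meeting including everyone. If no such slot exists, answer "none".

17:00

Dmitri free: 09:00-11:00, 15:00-16:00, 17:00-19:00 (invert busy blocks within the working day).
Bashir free: 09:00-11:00, 14:00-18:00 (invert busy blocks within the working day).
Dmitri ∩ Bashir: 09:00-11:00, 15:00-16:00, 17:00-18:00.
So the common availability across everyone is 09:00-11:00, 15:00-16:00, 17:00-18:00.
The last common window of at least 60 minutes is 17:00-18:00; a 60-minute meeting can start as late as 17:00 and still end by 18:00.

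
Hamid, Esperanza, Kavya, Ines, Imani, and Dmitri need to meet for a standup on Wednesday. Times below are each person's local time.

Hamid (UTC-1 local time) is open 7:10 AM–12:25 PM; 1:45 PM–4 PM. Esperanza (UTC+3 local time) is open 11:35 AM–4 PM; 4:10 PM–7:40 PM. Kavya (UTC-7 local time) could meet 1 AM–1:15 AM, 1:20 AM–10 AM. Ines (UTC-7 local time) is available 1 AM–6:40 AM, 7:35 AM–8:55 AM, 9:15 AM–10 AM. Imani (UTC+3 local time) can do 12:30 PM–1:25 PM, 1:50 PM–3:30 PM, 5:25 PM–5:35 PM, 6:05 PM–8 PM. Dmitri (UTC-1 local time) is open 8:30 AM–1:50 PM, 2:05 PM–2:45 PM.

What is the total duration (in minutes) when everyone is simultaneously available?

Hamid in UTC: 08:10-13:25, 14:45-17:00 (add 1h to convert from UTC-1).
Esperanza in UTC: 08:35-13:00, 13:10-16:40 (subtract 3h to convert from UTC+3).
Kavya in UTC: 08:00-08:15, 08:20-17:00 (add 7h to convert from UTC-7).
Ines in UTC: 08:00-13:40, 14:35-15:55, 16:15-17:00 (add 7h to convert from UTC-7).
Imani in UTC: 09:30-10:25, 10:50-12:30, 14:25-14:35, 15:05-17:00 (subtract 3h to convert from UTC+3).
Dmitri in UTC: 09:30-14:50, 15:05-15:45 (add 1h to convert from UTC-1).
Hamid ∩ Esperanza: 08:35-13:00, 13:10-13:25, 14:45-16:40.
Hamid ∩ Esperanza ∩ Kavya: 08:35-13:00, 13:10-13:25, 14:45-16:40.
Hamid ∩ Esperanza ∩ Kavya ∩ Ines: 08:35-13:00, 13:10-13:25, 14:45-15:55, 16:15-16:40.
Hamid ∩ Esperanza ∩ Kavya ∩ Ines ∩ Imani: 09:30-10:25, 10:50-12:30, 15:05-15:55, 16:15-16:40.
Hamid ∩ Esperanza ∩ Kavya ∩ Ines ∩ Imani ∩ Dmitri: 09:30-10:25, 10:50-12:30, 15:05-15:45.
Summing the common windows: 55 + 100 + 40 = 195 minutes.

195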